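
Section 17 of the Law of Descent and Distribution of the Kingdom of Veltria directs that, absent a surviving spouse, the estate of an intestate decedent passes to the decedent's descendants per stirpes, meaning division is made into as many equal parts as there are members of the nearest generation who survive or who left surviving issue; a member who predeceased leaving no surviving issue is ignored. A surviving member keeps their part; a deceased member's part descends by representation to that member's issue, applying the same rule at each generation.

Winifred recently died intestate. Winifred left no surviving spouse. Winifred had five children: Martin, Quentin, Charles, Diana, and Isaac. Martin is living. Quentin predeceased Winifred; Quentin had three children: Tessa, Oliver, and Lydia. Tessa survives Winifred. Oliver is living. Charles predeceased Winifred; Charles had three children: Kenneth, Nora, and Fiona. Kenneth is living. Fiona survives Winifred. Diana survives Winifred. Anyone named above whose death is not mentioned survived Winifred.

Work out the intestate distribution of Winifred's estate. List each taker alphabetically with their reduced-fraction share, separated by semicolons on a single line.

There is no surviving spouse, so the entire estate passes to Winifred's descendants per stirpes.
The estate is divided into 5 equal shares of 1/5 among Martin, Quentin, Charles, Diana, Isaac.
Martin is living and takes 1/5.
Quentin predeceased; the 1/5 allotted to Quentin's branch passes to Quentin's issue by representation.
The 1/5 is divided into 3 equal shares of 1/15 among Tessa, Oliver, Lydia.
Tessa is living and takes 1/15.
Oliver is living and takes 1/15.
Lydia is living and takes 1/15.
Charles predeceased; the 1/5 allotted to Charles's branch passes to Charles's issue by representation.
The 1/5 is divided into 3 equal shares of 1/15 among Kenneth, Nora, Fiona.
Kenneth is living and takes 1/15.
Nora is living and takes 1/15.
Fiona is living and takes 1/15.
Diana is living and takes 1/5.
Isaac is living and takes 1/5.

Diana 1/5; Fiona 1/15; Isaac 1/5; Kenneth 1/15; Lydia 1/15; Martin 1/5; Nora 1/15; Oliver 1/15; Tessa 1/15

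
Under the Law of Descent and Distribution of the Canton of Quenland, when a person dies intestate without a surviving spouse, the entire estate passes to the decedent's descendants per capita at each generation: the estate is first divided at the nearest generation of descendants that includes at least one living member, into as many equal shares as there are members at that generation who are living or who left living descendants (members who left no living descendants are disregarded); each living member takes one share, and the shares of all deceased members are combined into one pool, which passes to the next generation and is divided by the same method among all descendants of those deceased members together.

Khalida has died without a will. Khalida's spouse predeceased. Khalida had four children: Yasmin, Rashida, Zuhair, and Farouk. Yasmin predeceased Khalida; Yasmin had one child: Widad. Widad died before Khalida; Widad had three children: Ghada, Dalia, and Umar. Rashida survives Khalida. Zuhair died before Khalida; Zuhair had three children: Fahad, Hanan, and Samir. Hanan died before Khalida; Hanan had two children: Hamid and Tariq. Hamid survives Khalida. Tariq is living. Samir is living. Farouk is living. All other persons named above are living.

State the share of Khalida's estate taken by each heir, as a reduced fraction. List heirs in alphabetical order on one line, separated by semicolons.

Dalia 1/20; Fahad 1/8; Farouk 1/4; Ghada 1/20; Hamid 1/20; Rashida 1/4; Samir 1/8; Tariq 1/20; Umar 1/20

There is no surviving spouse, so the entire estate passes to Khalida's descendants per capita at each generation.
At generation 1 (Yasmin, Rashida, Zuhair, Farouk) there are 4 shares of (1)/4 = 1/4 each.
Living: Rashida and Farouk — each takes 1/4.
Deceased: Yasmin and Zuhair. Their combined 1/2 is pooled and carried to generation 2.
At generation 2 (Widad, Fahad, Hanan, Samir) there are 4 shares of (1/2)/4 = 1/8 each.
Living: Fahad and Samir — each takes 1/8.
Deceased: Widad and Hanan. Their combined 1/4 is pooled and carried to generation 3.
At generation 3 (Ghada, Dalia, Umar, Hamid, Tariq) there are 5 shares of (1/4)/5 = 1/20 each.
Living: Ghada, Dalia, Umar, Hamid, and Tariq — each takes 1/20.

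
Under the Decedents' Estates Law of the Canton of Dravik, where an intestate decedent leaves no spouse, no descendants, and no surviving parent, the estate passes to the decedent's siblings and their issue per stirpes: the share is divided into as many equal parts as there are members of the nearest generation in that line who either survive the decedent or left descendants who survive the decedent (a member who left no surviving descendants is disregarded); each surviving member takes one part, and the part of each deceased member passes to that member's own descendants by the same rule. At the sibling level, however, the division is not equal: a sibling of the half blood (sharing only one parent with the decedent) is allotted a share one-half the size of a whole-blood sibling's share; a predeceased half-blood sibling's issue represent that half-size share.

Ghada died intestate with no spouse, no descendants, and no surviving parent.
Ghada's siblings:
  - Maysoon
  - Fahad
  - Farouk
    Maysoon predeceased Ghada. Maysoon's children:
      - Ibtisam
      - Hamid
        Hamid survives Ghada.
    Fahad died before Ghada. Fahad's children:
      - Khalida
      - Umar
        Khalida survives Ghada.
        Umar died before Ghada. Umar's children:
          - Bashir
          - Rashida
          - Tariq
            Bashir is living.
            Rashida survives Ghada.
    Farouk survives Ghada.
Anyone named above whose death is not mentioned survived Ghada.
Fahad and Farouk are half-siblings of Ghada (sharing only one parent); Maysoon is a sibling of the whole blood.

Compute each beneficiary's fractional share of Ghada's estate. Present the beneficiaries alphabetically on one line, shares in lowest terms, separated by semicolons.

No spouse, descendants, or parent survives, so the estate passes to Ghada's siblings per stirpes.
Half-blood siblings count for one-half the weight of whole-blood siblings at the initial division.
Dividing 1 in proportion to weights (total weight 2): Maysoon (weight 1) → 1/2; Fahad (weight 1/2) → 1/4; Farouk (weight 1/2) → 1/4.
Maysoon predeceased; the 1/2 allotted to Maysoon's branch passes to Maysoon's issue by representation.
The 1/2 is divided into 2 equal shares of 1/4 among Ibtisam, Hamid.
Ibtisam is living and takes 1/4.
Hamid is living and takes 1/4.
Fahad predeceased; the 1/4 allotted to Fahad's branch passes to Fahad's issue by representation.
The 1/4 is divided into 2 equal shares of 1/8 among Khalida, Umar.
Khalida is living and takes 1/8.
Umar predeceased; the 1/8 allotted to Umar's branch passes to Umar's issue by representation.
The 1/8 is divided into 3 equal shares of 1/24 among Bashir, Rashida, Tariq.
Bashir is living and takes 1/24.
Rashida is living and takes 1/24.
Tariq is living and takes 1/24.
Farouk is living and takes 1/4.

Bashir 1/24; Farouk 1/4; Hamid 1/4; Ibtisam 1/4; Khalida 1/8; Rashida 1/24; Tariq 1/24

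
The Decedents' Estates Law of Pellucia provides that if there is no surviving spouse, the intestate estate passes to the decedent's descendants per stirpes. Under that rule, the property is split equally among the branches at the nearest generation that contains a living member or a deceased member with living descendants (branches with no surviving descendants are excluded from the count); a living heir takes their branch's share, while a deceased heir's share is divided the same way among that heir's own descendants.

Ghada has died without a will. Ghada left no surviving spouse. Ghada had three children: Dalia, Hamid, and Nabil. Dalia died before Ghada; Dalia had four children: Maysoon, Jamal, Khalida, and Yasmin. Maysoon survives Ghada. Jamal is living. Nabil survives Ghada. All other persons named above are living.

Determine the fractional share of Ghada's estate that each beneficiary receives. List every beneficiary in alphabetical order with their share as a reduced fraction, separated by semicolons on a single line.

Hamid 1/3; Jamal 1/12; Khalida 1/12; Maysoon 1/12; Nabil 1/3; Yasmin 1/12

There is no surviving spouse, so the entire estate passes to Ghada's descendants per stirpes.
The estate is divided into 3 equal shares of 1/3 among Dalia, Hamid, Nabil.
Dalia predeceased; the 1/3 allotted to Dalia's branch passes to Dalia's issue by representation.
The 1/3 is divided into 4 equal shares of 1/12 among Maysoon, Jamal, Khalida, Yasmin.
Maysoon is living and takes 1/12.
Jamal is living and takes 1/12.
Khalida is living and takes 1/12.
Yasmin is living and takes 1/12.
Hamid is living and takes 1/3.
Nabil is living and takes 1/3.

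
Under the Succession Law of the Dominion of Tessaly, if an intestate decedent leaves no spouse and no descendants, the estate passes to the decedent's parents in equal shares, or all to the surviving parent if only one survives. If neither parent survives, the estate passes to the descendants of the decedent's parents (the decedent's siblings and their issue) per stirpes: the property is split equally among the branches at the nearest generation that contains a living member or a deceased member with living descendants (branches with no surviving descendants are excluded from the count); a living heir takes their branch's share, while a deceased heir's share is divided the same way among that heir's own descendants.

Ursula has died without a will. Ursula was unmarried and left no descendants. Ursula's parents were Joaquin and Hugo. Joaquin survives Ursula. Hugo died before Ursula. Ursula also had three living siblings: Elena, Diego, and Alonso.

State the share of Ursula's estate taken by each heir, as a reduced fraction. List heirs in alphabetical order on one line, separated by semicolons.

Joaquin 1

Only one parent, Joaquin, survives, so Joaquin takes the entire estate. The siblings take nothing because a surviving parent has priority.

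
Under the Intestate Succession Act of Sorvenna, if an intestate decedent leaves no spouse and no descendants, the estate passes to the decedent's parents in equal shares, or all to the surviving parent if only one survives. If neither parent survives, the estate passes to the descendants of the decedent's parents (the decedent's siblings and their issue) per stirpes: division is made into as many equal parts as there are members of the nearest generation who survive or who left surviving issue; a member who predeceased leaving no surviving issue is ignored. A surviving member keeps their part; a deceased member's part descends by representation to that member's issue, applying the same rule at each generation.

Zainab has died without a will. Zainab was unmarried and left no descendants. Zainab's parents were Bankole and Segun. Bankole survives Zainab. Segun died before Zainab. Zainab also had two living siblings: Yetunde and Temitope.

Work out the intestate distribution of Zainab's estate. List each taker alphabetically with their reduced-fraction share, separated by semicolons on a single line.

Only one parent, Bankole, survives, so Bankole takes the entire estate. The siblings take nothing because a surviving parent has priority.

Bankole 1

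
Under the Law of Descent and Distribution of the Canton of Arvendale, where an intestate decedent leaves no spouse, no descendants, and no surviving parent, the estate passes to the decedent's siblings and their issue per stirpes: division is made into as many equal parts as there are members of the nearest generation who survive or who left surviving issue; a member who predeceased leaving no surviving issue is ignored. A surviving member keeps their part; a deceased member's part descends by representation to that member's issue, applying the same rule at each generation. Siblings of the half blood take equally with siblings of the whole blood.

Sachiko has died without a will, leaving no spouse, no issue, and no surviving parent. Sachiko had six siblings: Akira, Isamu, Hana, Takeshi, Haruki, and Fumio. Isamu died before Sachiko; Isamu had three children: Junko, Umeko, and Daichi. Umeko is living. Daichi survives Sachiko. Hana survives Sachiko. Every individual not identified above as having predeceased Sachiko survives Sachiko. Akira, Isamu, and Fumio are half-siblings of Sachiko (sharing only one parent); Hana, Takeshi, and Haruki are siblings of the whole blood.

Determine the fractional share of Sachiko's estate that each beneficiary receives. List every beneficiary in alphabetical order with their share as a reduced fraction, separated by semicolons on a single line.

Akira 1/6; Daichi 1/18; Fumio 1/6; Hana 1/6; Haruki 1/6; Junko 1/18; Takeshi 1/6; Umeko 1/18

No spouse, descendants, or parent survives, so the estate passes to Sachiko's siblings per stirpes.
Half-blood and whole-blood siblings take equally under the stated rule.
The estate is divided into 6 equal shares of 1/6 among Akira, Isamu, Hana, Takeshi, Haruki, Fumio.
Akira is living and takes 1/6.
Isamu predeceased; the 1/6 allotted to Isamu's branch passes to Isamu's issue by representation.
The 1/6 is divided into 3 equal shares of 1/18 among Junko, Umeko, Daichi.
Junko is living and takes 1/18.
Umeko is living and takes 1/18.
Daichi is living and takes 1/18.
Hana is living and takes 1/6.
Takeshi is living and takes 1/6.
Haruki is living and takes 1/6.
Fumio is living and takes 1/6.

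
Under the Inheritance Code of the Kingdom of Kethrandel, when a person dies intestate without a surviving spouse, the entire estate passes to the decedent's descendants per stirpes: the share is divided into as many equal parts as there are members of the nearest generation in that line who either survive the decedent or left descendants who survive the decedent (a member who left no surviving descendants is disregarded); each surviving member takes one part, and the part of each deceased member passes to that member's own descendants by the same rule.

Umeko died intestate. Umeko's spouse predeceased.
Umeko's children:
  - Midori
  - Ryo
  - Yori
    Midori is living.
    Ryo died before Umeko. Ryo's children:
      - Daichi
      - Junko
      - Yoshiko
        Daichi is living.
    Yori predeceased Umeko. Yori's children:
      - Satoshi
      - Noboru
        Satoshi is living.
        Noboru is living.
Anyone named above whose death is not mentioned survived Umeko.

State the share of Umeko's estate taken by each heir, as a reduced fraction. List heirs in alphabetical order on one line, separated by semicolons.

There is no surviving spouse, so the entire estate passes to Umeko's descendants per stirpes.
The estate is divided into 3 equal shares of 1/3 among Midori, Ryo, Yori.
Midori is living and takes 1/3.
Ryo predeceased; the 1/3 allotted to Ryo's branch passes to Ryo's issue by representation.
The 1/3 is divided into 3 equal shares of 1/9 among Daichi, Junko, Yoshiko.
Daichi is living and takes 1/9.
Junko is living and takes 1/9.
Yoshiko is living and takes 1/9.
Yori predeceased; the 1/3 allotted to Yori's branch passes to Yori's issue by representation.
The 1/3 is divided into 2 equal shares of 1/6 among Satoshi, Noboru.
Satoshi is living and takes 1/6.
Noboru is living and takes 1/6.

Daichi 1/9; Junko 1/9; Midori 1/3; Noboru 1/6; Satoshi 1/6; Yoshiko 1/9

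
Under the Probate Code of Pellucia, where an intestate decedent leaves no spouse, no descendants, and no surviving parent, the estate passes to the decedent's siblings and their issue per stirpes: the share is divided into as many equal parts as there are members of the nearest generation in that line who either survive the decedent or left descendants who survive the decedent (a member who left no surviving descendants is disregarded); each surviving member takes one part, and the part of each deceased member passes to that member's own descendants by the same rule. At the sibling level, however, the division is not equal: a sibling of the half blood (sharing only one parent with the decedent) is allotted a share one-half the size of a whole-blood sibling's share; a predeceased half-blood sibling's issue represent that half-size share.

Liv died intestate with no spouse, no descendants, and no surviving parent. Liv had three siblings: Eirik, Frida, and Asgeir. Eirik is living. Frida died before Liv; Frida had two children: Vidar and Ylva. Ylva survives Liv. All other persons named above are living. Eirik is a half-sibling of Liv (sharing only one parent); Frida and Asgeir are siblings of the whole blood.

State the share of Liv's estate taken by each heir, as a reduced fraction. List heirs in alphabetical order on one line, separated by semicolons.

Asgeir 2/5; Eirik 1/5; Vidar 1/5; Ylva 1/5

No spouse, descendants, or parent survives, so the estate passes to Liv's siblings per stirpes.
Half-blood siblings count for one-half the weight of whole-blood siblings at the initial division.
Dividing 1 in proportion to weights (total weight 5/2): Eirik (weight 1/2) → 1/5; Frida (weight 1) → 2/5; Asgeir (weight 1) → 2/5.
Eirik is living and takes 1/5.
Frida predeceased; the 2/5 allotted to Frida's branch passes to Frida's issue by representation.
The 2/5 is divided into 2 equal shares of 1/5 among Vidar, Ylva.
Vidar is living and takes 1/5.
Ylva is living and takes 1/5.
Asgeir is living and takes 2/5.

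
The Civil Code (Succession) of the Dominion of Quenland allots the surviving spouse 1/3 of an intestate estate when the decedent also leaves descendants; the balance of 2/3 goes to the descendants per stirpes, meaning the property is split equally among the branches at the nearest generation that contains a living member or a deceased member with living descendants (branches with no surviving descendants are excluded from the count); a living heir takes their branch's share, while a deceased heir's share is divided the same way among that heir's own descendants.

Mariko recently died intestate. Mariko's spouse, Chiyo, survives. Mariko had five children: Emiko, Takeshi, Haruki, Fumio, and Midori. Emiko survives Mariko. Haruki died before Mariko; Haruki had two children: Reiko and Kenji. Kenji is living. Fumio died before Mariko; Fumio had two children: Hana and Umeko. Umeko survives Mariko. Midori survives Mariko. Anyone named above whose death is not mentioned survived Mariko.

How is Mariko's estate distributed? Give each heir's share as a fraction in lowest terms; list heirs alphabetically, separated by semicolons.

Chiyo, as surviving spouse, takes 1/3.
The remaining 2/3 passes to Mariko's descendants per stirpes.
The 2/3 is divided into 5 equal shares of 2/15 among Emiko, Takeshi, Haruki, Fumio, Midori.
Emiko is living and takes 2/15.
Takeshi is living and takes 2/15.
Haruki predeceased; the 2/15 allotted to Haruki's branch passes to Haruki's issue by representation.
The 2/15 is divided into 2 equal shares of 1/15 among Reiko, Kenji.
Reiko is living and takes 1/15.
Kenji is living and takes 1/15.
Fumio predeceased; the 2/15 allotted to Fumio's branch passes to Fumio's issue by representation.
The 2/15 is divided into 2 equal shares of 1/15 among Hana, Umeko.
Hana is living and takes 1/15.
Umeko is living and takes 1/15.
Midori is living and takes 2/15.

Chiyo 1/3; Emiko 2/15; Hana 1/15; Kenji 1/15; Midori 2/15; Reiko 1/15; Takeshi 2/15; Umeko 1/15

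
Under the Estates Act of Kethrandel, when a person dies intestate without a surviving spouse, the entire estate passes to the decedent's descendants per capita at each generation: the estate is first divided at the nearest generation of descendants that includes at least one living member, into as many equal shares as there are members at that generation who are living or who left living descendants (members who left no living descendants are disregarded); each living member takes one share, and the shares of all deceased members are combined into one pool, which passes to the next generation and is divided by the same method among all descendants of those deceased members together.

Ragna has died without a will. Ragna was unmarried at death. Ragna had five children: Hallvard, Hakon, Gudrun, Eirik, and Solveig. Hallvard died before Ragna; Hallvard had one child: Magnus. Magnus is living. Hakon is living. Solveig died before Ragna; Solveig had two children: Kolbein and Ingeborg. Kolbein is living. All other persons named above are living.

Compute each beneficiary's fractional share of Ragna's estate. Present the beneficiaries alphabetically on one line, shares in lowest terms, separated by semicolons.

There is no surviving spouse, so the entire estate passes to Ragna's descendants per capita at each generation.
At generation 1 (Hallvard, Hakon, Gudrun, Eirik, Solveig) there are 5 shares of (1)/5 = 1/5 each.
Living: Hakon, Gudrun, and Eirik — each takes 1/5.
Deceased: Hallvard and Solveig. Their combined 2/5 is pooled and carried to generation 2.
At generation 2 (Magnus, Kolbein, Ingeborg) there are 3 shares of (2/5)/3 = 2/15 each.
Living: Magnus, Kolbein, and Ingeborg — each takes 2/15.

Eirik 1/5; Gudrun 1/5; Hakon 1/5; Ingeborg 2/15; Kolbein 2/15; Magnus 2/15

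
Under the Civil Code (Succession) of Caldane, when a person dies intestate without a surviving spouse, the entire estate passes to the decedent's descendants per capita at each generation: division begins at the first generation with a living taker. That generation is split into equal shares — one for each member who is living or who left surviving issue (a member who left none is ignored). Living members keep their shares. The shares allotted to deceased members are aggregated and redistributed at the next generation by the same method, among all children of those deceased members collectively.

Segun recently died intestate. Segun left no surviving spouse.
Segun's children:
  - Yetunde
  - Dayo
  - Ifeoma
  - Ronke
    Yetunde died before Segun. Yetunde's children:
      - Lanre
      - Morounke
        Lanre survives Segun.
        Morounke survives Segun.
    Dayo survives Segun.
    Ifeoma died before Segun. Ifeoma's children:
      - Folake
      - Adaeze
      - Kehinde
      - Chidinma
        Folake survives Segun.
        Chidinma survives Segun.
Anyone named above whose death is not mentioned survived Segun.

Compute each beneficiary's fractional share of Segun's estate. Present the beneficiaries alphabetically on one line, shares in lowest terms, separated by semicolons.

Adaeze 1/12; Chidinma 1/12; Dayo 1/4; Folake 1/12; Kehinde 1/12; Lanre 1/12; Morounke 1/12; Ronke 1/4

There is no surviving spouse, so the entire estate passes to Segun's descendants per capita at each generation.
At generation 1 (Yetunde, Dayo, Ifeoma, Ronke) there are 4 shares of (1)/4 = 1/4 each.
Living: Dayo and Ronke — each takes 1/4.
Deceased: Yetunde and Ifeoma. Their combined 1/2 is pooled and carried to generation 2.
At generation 2 (Lanre, Morounke, Folake, Adaeze, Kehinde, Chidinma) there are 6 shares of (1/2)/6 = 1/12 each.
Living: Lanre, Morounke, Folake, Adaeze, Kehinde, and Chidinma — each takes 1/12.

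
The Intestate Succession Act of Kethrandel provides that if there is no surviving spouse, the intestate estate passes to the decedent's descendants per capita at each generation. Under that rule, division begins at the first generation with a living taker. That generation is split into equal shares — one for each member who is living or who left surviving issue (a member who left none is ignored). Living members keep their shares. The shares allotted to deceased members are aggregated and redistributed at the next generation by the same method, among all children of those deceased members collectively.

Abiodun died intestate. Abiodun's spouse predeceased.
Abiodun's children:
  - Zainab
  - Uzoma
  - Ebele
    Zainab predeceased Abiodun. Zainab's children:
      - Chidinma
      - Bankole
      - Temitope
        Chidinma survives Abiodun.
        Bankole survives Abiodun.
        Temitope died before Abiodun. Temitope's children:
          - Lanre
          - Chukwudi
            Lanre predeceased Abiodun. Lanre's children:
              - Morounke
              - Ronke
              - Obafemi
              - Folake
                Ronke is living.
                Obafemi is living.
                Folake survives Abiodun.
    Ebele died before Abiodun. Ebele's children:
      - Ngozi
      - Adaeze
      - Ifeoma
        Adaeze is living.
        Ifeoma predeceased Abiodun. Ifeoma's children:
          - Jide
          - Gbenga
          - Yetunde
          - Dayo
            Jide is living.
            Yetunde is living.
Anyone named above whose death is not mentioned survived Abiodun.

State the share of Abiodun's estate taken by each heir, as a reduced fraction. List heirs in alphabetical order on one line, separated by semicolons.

Adaeze 1/9; Bankole 1/9; Chidinma 1/9; Chukwudi 1/27; Dayo 1/27; Folake 1/108; Gbenga 1/27; Jide 1/27; Morounke 1/108; Ngozi 1/9; Obafemi 1/108; Ronke 1/108; Uzoma 1/3; Yetunde 1/27

There is no surviving spouse, so the entire estate passes to Abiodun's descendants per capita at each generation.
At generation 1 (Zainab, Uzoma, Ebele) there are 3 shares of (1)/3 = 1/3 each.
Living: Uzoma — each takes 1/3.
Deceased: Zainab and Ebele. Their combined 2/3 is pooled and carried to generation 2.
At generation 2 (Chidinma, Bankole, Temitope, Ngozi, Adaeze, Ifeoma) there are 6 shares of (2/3)/6 = 1/9 each.
Living: Chidinma, Bankole, Ngozi, and Adaeze — each takes 1/9.
Deceased: Temitope and Ifeoma. Their combined 2/9 is pooled and carried to generation 3.
At generation 3 (Lanre, Chukwudi, Jide, Gbenga, Yetunde, Dayo) there are 6 shares of (2/9)/6 = 1/27 each.
Living: Chukwudi, Jide, Gbenga, Yetunde, and Dayo — each takes 1/27.
Deceased: Lanre. That 1/27 share is carried to generation 4.
At generation 4 (Morounke, Ronke, Obafemi, Folake) there are 4 shares of (1/27)/4 = 1/108 each.
Living: Morounke, Ronke, Obafemi, and Folake — each takes 1/108.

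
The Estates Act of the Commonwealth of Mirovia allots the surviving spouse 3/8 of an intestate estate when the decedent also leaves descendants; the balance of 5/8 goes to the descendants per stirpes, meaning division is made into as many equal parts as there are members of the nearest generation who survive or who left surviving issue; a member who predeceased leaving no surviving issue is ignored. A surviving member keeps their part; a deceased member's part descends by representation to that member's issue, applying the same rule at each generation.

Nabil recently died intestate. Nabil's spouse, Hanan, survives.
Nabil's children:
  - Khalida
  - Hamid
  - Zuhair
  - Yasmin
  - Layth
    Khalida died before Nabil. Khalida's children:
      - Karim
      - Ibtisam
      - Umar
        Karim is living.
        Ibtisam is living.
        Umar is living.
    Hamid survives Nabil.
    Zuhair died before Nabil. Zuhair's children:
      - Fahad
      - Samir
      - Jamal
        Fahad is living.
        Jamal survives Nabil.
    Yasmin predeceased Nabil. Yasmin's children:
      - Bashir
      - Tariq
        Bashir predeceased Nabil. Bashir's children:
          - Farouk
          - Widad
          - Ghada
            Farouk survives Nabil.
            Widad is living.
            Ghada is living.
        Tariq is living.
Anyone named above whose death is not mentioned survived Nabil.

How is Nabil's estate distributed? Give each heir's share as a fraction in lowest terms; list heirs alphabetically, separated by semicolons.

Hanan, as surviving spouse, takes 3/8.
The remaining 5/8 passes to Nabil's descendants per stirpes.
The 5/8 is divided into 5 equal shares of 1/8 among Khalida, Hamid, Zuhair, Yasmin, Layth.
Khalida predeceased; the 1/8 allotted to Khalida's branch passes to Khalida's issue by representation.
The 1/8 is divided into 3 equal shares of 1/24 among Karim, Ibtisam, Umar.
Karim is living and takes 1/24.
Ibtisam is living and takes 1/24.
Umar is living and takes 1/24.
Hamid is living and takes 1/8.
Zuhair predeceased; the 1/8 allotted to Zuhair's branch passes to Zuhair's issue by representation.
The 1/8 is divided into 3 equal shares of 1/24 among Fahad, Samir, Jamal.
Fahad is living and takes 1/24.
Samir is living and takes 1/24.
Jamal is living and takes 1/24.
Yasmin predeceased; the 1/8 allotted to Yasmin's branch passes to Yasmin's issue by representation.
The 1/8 is divided into 2 equal shares of 1/16 among Bashir, Tariq.
Bashir predeceased; the 1/16 allotted to Bashir's branch passes to Bashir's issue by representation.
The 1/16 is divided into 3 equal shares of 1/48 among Farouk, Widad, Ghada.
Farouk is living and takes 1/48.
Widad is living and takes 1/48.
Ghada is living and takes 1/48.
Tariq is living and takes 1/16.
Layth is living and takes 1/8.

Fahad 1/24; Farouk 1/48; Ghada 1/48; Hamid 1/8; Hanan 3/8; Ibtisam 1/24; Jamal 1/24; Karim 1/24; Layth 1/8; Samir 1/24; Tariq 1/16; Umar 1/24; Widad 1/48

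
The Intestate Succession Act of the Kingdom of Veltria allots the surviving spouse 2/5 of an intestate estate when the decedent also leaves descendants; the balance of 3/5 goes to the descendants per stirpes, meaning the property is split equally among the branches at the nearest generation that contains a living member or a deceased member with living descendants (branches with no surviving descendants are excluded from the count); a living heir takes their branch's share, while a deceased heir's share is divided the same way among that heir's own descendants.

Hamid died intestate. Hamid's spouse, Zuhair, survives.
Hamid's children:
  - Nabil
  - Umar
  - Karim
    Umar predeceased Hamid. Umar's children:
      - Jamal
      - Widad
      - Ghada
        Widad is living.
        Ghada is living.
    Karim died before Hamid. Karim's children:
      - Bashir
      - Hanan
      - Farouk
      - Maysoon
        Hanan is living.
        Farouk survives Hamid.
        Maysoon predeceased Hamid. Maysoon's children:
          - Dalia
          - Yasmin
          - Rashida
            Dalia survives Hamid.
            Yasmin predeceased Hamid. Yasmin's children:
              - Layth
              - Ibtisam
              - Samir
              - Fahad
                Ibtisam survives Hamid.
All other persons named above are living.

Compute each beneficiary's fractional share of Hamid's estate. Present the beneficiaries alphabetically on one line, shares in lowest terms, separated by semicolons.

Bashir 1/20; Dalia 1/60; Fahad 1/240; Farouk 1/20; Ghada 1/15; Hanan 1/20; Ibtisam 1/240; Jamal 1/15; Layth 1/240; Nabil 1/5; Rashida 1/60; Samir 1/240; Widad 1/15; Zuhair 2/5

Zuhair, as surviving spouse, takes 2/5.
The remaining 3/5 passes to Hamid's descendants per stirpes.
The 3/5 is divided into 3 equal shares of 1/5 among Nabil, Umar, Karim.
Nabil is living and takes 1/5.
Umar predeceased; the 1/5 allotted to Umar's branch passes to Umar's issue by representation.
The 1/5 is divided into 3 equal shares of 1/15 among Jamal, Widad, Ghada.
Jamal is living and takes 1/15.
Widad is living and takes 1/15.
Ghada is living and takes 1/15.
Karim predeceased; the 1/5 allotted to Karim's branch passes to Karim's issue by representation.
The 1/5 is divided into 4 equal shares of 1/20 among Bashir, Hanan, Farouk, Maysoon.
Bashir is living and takes 1/20.
Hanan is living and takes 1/20.
Farouk is living and takes 1/20.
Maysoon predeceased; the 1/20 allotted to Maysoon's branch passes to Maysoon's issue by representation.
The 1/20 is divided into 3 equal shares of 1/60 among Dalia, Yasmin, Rashida.
Dalia is living and takes 1/60.
Yasmin predeceased; the 1/60 allotted to Yasmin's branch passes to Yasmin's issue by representation.
The 1/60 is divided into 4 equal shares of 1/240 among Layth, Ibtisam, Samir, Fahad.
Layth is living and takes 1/240.
Ibtisam is living and takes 1/240.
Samir is living and takes 1/240.
Fahad is living and takes 1/240.
Rashida is living and takes 1/60.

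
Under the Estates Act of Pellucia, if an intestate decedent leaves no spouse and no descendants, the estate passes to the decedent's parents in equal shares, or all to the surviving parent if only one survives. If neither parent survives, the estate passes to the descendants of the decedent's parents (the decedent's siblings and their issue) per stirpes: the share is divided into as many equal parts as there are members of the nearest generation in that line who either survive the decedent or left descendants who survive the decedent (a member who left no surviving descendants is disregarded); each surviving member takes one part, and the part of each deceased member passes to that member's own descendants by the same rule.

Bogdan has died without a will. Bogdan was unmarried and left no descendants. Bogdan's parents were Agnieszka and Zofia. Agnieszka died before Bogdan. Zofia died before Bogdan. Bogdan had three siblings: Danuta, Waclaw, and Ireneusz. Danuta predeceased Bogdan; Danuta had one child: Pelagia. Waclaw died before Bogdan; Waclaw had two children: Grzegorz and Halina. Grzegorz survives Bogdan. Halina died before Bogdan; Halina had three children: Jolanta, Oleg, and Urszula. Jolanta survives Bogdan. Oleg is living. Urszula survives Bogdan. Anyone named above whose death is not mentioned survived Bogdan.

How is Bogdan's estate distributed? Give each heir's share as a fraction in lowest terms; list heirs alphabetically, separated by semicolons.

Neither parent survives and there are no descendants, so the estate passes to Bogdan's siblings and their issue per stirpes.
The estate is divided into 3 equal shares of 1/3 among Danuta, Waclaw, Ireneusz.
Danuta predeceased; the 1/3 allotted to Danuta's branch passes to Danuta's issue by representation.
Pelagia is the sole taker at this level and receives the full 1/3.
Waclaw predeceased; the 1/3 allotted to Waclaw's branch passes to Waclaw's issue by representation.
The 1/3 is divided into 2 equal shares of 1/6 among Grzegorz, Halina.
Grzegorz is living and takes 1/6.
Halina predeceased; the 1/6 allotted to Halina's branch passes to Halina's issue by representation.
The 1/6 is divided into 3 equal shares of 1/18 among Jolanta, Oleg, Urszula.
Jolanta is living and takes 1/18.
Oleg is living and takes 1/18.
Urszula is living and takes 1/18.
Ireneusz is living and takes 1/3.

Grzegorz 1/6; Ireneusz 1/3; Jolanta 1/18; Oleg 1/18; Pelagia 1/3; Urszula 1/18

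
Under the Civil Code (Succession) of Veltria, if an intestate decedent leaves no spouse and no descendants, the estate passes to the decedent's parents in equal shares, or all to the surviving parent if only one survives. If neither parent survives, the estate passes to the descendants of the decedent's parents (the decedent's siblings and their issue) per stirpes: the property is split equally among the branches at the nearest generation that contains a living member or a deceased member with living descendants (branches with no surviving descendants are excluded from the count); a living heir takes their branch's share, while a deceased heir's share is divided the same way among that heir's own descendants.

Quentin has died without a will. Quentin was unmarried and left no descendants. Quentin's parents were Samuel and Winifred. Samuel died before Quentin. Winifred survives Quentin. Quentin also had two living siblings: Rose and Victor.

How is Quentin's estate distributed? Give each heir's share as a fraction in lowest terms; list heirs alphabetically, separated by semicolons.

Only one parent, Winifred, survives, so Winifred takes the entire estate. The siblings take nothing because a surviving parent has priority.

Winifred 1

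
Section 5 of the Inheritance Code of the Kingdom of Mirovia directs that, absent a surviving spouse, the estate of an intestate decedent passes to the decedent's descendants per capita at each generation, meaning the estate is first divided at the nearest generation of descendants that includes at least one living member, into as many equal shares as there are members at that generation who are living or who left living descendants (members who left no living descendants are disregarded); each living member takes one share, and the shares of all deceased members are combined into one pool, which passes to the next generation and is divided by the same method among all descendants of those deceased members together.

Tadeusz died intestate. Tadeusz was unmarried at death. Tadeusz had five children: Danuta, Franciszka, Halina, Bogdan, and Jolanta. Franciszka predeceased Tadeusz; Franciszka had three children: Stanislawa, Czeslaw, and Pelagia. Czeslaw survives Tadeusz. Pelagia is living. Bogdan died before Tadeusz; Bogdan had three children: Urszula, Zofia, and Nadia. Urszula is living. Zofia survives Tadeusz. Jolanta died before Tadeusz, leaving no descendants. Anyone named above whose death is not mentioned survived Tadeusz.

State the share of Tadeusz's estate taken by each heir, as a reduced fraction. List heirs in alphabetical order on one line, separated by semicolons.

Czeslaw 1/12; Danuta 1/4; Halina 1/4; Nadia 1/12; Pelagia 1/12; Stanislawa 1/12; Urszula 1/12; Zofia 1/12

There is no surviving spouse, so the entire estate passes to Tadeusz's descendants per capita at each generation.
At generation 1 (Danuta, Franciszka, Halina, Bogdan) there are 4 shares of (1)/4 = 1/4 each.
Living: Danuta and Halina — each takes 1/4.
Deceased: Franciszka and Bogdan. Their combined 1/2 is pooled and carried to generation 2.
At generation 2 (Stanislawa, Czeslaw, Pelagia, Urszula, Zofia, Nadia) there are 6 shares of (1/2)/6 = 1/12 each.
Living: Stanislawa, Czeslaw, Pelagia, Urszula, Zofia, and Nadia — each takes 1/12.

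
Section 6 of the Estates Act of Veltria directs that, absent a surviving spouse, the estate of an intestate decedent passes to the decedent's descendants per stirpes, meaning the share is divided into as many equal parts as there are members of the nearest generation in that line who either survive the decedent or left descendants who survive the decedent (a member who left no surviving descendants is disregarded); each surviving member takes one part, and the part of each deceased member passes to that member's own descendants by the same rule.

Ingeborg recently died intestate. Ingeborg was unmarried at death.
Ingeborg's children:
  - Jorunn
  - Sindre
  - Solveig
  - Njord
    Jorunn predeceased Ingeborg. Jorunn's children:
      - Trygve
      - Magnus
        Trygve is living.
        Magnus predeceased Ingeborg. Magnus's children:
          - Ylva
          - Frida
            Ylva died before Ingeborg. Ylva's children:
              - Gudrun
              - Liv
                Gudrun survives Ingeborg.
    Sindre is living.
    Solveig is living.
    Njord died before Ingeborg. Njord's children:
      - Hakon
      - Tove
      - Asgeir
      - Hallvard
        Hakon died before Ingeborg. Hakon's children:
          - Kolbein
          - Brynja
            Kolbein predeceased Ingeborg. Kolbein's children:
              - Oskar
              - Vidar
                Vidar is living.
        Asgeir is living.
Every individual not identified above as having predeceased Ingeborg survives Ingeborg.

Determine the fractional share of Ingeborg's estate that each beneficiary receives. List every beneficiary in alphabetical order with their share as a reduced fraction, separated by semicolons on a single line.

There is no surviving spouse, so the entire estate passes to Ingeborg's descendants per stirpes.
The estate is divided into 4 equal shares of 1/4 among Jorunn, Sindre, Solveig, Njord.
Jorunn predeceased; the 1/4 allotted to Jorunn's branch passes to Jorunn's issue by representation.
The 1/4 is divided into 2 equal shares of 1/8 among Trygve, Magnus.
Trygve is living and takes 1/8.
Magnus predeceased; the 1/8 allotted to Magnus's branch passes to Magnus's issue by representation.
The 1/8 is divided into 2 equal shares of 1/16 among Ylva, Frida.
Ylva predeceased; the 1/16 allotted to Ylva's branch passes to Ylva's issue by representation.
The 1/16 is divided into 2 equal shares of 1/32 among Gudrun, Liv.
Gudrun is living and takes 1/32.
Liv is living and takes 1/32.
Frida is living and takes 1/16.
Sindre is living and takes 1/4.
Solveig is living and takes 1/4.
Njord predeceased; the 1/4 allotted to Njord's branch passes to Njord's issue by representation.
The 1/4 is divided into 4 equal shares of 1/16 among Hakon, Tove, Asgeir, Hallvard.
Hakon predeceased; the 1/16 allotted to Hakon's branch passes to Hakon's issue by representation.
The 1/16 is divided into 2 equal shares of 1/32 among Kolbein, Brynja.
Kolbein predeceased; the 1/32 allotted to Kolbein's branch passes to Kolbein's issue by representation.
The 1/32 is divided into 2 equal shares of 1/64 among Oskar, Vidar.
Oskar is living and takes 1/64.
Vidar is living and takes 1/64.
Brynja is living and takes 1/32.
Tove is living and takes 1/16.
Asgeir is living and takes 1/16.
Hallvard is living and takes 1/16.

Asgeir 1/16; Brynja 1/32; Frida 1/16; Gudrun 1/32; Hallvard 1/16; Liv 1/32; Oskar 1/64; Sindre 1/4; Solveig 1/4; Tove 1/16; Trygve 1/8; Vidar 1/64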